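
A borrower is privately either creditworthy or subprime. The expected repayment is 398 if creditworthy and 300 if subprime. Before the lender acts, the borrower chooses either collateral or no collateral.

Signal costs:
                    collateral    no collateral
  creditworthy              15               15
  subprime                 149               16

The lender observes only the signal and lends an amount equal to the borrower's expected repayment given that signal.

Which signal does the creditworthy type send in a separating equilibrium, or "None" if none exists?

collateral

Try creditworthy → collateral, subprime → no collateral:
  Under separation the lender infers type exactly: collateral → creditworthy (pays 398), no collateral → subprime (pays 300).
  Creditworthy: collateral gives 398 − 15 = 383; no collateral gives 300 − 15 = 285. No deviation. ✓
  Subprime: no collateral gives 300 − 16 = 284; collateral gives 398 − 149 = 249. No deviation. ✓
Both hold — the creditworthy type sends collateral.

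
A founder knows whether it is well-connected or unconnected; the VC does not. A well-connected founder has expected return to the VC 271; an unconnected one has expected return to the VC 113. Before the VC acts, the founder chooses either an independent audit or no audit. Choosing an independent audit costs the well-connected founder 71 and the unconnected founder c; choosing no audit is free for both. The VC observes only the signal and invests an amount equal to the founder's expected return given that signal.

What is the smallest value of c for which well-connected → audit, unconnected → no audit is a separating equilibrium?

158

Under separation: audit → well-connected (pays 271); no audit → unconnected (pays 113).
Well-connected: 271 − 71 = 200 ≥ 113 − 0 = 113. Holds regardless of c. ✓
Unconnected: 113 − 0 ≥ 271 − c, so c ≥ 271 − 113 = 158.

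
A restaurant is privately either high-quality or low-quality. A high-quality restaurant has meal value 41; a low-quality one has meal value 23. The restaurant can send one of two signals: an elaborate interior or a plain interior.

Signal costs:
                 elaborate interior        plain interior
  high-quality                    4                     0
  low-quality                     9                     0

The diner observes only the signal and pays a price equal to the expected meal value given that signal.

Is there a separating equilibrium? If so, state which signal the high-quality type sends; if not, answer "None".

Try high-quality → elaborate interior, low-quality → plain interior:
  If types separate, elaborate interior earns payment 41 and plain interior earns 23.
  High-quality: elaborate interior gives 41 − 4 = 37; plain interior gives 23 − 0 = 23. No deviation. ✓
  Low-quality: plain interior gives 23 − 0 = 23; elaborate interior gives 41 − 9 = 32. Would deviate. ✗
Try high-quality → plain interior, low-quality → elaborate interior:
  If types separate, plain interior earns payment 41 and elaborate interior earns 23.
  High-quality: plain interior gives 41 − 0 = 41; elaborate interior gives 23 − 4 = 19. No deviation. ✓
  Low-quality: elaborate interior gives 23 − 9 = 14; plain interior gives 41 − 0 = 41. Would deviate. ✗
Neither assignment is incentive-compatible.

None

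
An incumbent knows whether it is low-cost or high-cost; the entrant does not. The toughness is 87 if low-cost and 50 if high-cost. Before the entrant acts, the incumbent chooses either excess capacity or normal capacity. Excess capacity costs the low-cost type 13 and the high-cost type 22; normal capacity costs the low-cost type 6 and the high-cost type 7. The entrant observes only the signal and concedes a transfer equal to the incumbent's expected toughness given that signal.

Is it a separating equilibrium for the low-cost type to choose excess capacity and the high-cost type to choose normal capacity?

No

Under separation the entrant infers type exactly: excess capacity → low-cost (pays 87), normal capacity → high-cost (pays 50).
Low-cost: excess capacity gives 87 − 13 = 74; normal capacity gives 50 − 6 = 44. No deviation. ✓
High-cost: normal capacity gives 50 − 7 = 43; excess capacity gives 87 − 22 = 65. Would deviate. ✗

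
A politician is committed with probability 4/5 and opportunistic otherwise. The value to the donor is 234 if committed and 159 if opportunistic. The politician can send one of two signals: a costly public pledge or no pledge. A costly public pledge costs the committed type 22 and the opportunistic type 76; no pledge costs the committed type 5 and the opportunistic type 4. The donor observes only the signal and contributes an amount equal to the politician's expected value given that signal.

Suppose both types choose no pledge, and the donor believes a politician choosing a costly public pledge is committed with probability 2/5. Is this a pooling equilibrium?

Yes

At the pooled signal (no pledge) the donor holds the prior 4/5 and pays 4/5·234 + 1/5·159 = 219. Off-path (pledge) belief 2/5 gives 2/5·234 + 3/5·159 = 189.
Committed: no pledge gives 219 − 5 = 214; pledge gives 189 − 22 = 167. Stays. ✓
Opportunistic: no pledge gives 219 − 4 = 215; pledge gives 189 − 76 = 113. Stays. ✓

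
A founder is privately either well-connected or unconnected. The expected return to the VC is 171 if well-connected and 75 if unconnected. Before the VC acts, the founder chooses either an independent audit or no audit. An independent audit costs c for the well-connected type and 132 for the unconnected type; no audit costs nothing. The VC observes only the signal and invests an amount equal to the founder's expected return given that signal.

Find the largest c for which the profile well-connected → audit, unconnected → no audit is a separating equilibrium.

Under separation: audit → well-connected (pays 171); no audit → unconnected (pays 75).
Unconnected: 75 − 0 = 75 ≥ 171 − 132 = 39. Holds regardless of c. ✓
Well-connected: 171 − c ≥ 75 − 0, so c ≤ 171 − 75 = 96.

96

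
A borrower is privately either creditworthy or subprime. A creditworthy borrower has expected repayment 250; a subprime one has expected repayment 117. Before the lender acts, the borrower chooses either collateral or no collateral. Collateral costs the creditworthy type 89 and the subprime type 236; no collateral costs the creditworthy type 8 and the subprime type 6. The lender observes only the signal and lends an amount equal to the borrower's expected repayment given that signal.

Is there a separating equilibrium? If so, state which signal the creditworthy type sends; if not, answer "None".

collateral

Try creditworthy → collateral, subprime → no collateral:
  If types separate, collateral earns payment 250 and no collateral earns 117.
  Creditworthy: collateral gives 250 − 89 = 161; no collateral gives 117 − 8 = 109. No deviation. ✓
  Subprime: no collateral gives 117 − 6 = 111; collateral gives 250 − 236 = 14. No deviation. ✓
Both hold — the creditworthy type sends collateral.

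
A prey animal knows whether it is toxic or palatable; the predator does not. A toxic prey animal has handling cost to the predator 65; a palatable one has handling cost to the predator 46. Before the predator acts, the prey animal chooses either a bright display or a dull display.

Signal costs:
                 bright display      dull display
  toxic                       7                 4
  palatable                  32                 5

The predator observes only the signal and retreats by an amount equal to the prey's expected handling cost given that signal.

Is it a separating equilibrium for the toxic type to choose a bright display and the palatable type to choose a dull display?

Yes

If types separate, bright display earns payment 65 and dull display earns 46.
Toxic: bright display gives 65 − 7 = 58; dull display gives 46 − 4 = 42. No deviation. ✓
Palatable: dull display gives 46 − 5 = 41; bright display gives 65 − 32 = 33. No deviation. ✓
Both incentive constraints hold.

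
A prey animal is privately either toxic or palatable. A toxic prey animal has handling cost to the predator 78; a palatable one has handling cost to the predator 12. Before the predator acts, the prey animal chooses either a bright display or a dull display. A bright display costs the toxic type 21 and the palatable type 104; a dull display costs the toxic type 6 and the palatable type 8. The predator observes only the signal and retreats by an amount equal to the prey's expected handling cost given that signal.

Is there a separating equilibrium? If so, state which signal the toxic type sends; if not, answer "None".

bright display

Try toxic → bright display, palatable → dull display:
  If types separate, bright display earns payment 78 and dull display earns 12.
  Toxic: bright display gives 78 − 21 = 57; dull display gives 12 − 6 = 6. No deviation. ✓
  Palatable: dull display gives 12 − 8 = 4; bright display gives 78 − 104 = -26. No deviation. ✓
Both hold — the toxic type sends bright display.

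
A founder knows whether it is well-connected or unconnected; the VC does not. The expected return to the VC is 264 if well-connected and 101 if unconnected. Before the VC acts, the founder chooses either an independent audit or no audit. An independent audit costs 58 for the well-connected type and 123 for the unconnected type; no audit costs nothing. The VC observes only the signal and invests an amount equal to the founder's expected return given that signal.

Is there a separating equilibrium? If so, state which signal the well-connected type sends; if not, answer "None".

None

Try well-connected → audit, unconnected → no audit:
  Under separation the VC infers type exactly: audit → well-connected (pays 264), no audit → unconnected (pays 101).
  Well-connected: audit gives 264 − 58 = 206; no audit gives 101 − 0 = 101. No deviation. ✓
  Unconnected: no audit gives 101 − 0 = 101; audit gives 264 − 123 = 141. Would deviate. ✗
Try well-connected → no audit, unconnected → audit:
  Under separation the VC infers type exactly: no audit → well-connected (pays 264), audit → unconnected (pays 101).
  Well-connected: no audit gives 264 − 0 = 264; audit gives 101 − 58 = 43. No deviation. ✓
  Unconnected: audit gives 101 − 123 = -22; no audit gives 264 − 0 = 264. Would deviate. ✗
Neither assignment is incentive-compatible.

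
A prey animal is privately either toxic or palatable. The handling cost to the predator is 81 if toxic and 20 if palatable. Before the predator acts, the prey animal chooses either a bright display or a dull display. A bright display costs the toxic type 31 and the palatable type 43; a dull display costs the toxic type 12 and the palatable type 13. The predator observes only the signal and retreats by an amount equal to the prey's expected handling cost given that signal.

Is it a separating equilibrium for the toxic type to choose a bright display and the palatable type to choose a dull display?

Under separation the predator infers type exactly: bright display → toxic (pays 81), dull display → palatable (pays 20).
Toxic: bright display gives 81 − 31 = 50; dull display gives 20 − 12 = 8. No deviation. ✓
Palatable: dull display gives 20 − 13 = 7; bright display gives 81 − 43 = 38. Would deviate. ✗

No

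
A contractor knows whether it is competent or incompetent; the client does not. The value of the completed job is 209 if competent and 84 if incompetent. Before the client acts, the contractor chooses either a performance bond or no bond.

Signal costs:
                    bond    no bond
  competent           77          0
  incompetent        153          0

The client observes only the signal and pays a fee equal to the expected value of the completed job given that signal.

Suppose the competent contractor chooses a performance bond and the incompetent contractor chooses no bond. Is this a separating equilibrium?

If types separate, bond earns payment 209 and no bond earns 84.
Competent: bond gives 209 − 77 = 132; no bond gives 84 − 0 = 84. No deviation. ✓
Incompetent: no bond gives 84 − 0 = 84; bond gives 209 − 153 = 56. No deviation. ✓
Neither type gains from mimicking the other.

Yes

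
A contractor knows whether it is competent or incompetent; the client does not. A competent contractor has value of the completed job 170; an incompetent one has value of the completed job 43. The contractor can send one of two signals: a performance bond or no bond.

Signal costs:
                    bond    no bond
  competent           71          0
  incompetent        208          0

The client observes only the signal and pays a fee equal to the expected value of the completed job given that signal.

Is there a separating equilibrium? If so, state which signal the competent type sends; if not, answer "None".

Try competent → bond, incompetent → no bond:
  If types separate, bond earns payment 170 and no bond earns 43.
  Competent: bond gives 170 − 71 = 99; no bond gives 43 − 0 = 43. No deviation. ✓
  Incompetent: no bond gives 43 − 0 = 43; bond gives 170 − 208 = -38. No deviation. ✓
Both hold — the competent type sends bond.

bond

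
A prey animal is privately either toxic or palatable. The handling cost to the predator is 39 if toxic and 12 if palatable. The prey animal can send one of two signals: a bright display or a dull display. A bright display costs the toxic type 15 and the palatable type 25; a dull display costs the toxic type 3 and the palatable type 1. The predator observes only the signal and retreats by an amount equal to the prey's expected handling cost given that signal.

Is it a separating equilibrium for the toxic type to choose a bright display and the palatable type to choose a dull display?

If types separate, bright display earns payment 39 and dull display earns 12.
Toxic: bright display gives 39 − 15 = 24; dull display gives 12 − 3 = 9. No deviation. ✓
Palatable: dull display gives 12 − 1 = 11; bright display gives 39 − 25 = 14. Would deviate. ✗

No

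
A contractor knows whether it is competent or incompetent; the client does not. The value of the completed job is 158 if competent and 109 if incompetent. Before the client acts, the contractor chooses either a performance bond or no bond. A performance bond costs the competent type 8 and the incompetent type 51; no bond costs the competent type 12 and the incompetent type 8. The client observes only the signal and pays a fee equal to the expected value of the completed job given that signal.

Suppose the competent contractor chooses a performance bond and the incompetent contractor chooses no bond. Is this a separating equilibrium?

Under separation the client infers type exactly: bond → competent (pays 158), no bond → incompetent (pays 109).
Competent: bond gives 158 − 8 = 150; no bond gives 109 − 12 = 97. No deviation. ✓
Incompetent: no bond gives 109 − 8 = 101; bond gives 158 − 51 = 107. Would deviate. ✗

No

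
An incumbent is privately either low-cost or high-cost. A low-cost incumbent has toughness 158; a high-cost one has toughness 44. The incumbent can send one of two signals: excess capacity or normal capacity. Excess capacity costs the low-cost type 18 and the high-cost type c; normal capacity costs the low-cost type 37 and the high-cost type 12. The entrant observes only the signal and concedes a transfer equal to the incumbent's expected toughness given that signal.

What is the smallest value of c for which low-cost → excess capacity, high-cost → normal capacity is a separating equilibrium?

126

Under separation: excess capacity → low-cost (pays 158); normal capacity → high-cost (pays 44).
Low-cost: 158 − 18 = 140 ≥ 44 − 37 = 7. Holds regardless of c. ✓
High-cost: 44 − 12 ≥ 158 − c, so c ≥ 158 − 32 = 126.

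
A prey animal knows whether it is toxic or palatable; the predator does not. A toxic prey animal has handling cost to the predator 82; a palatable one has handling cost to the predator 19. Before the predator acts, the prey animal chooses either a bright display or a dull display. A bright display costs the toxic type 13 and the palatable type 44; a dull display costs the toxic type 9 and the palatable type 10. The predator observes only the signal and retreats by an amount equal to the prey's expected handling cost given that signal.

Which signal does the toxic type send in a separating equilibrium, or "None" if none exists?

Try toxic → bright display, palatable → dull display:
  If types separate, bright display earns payment 82 and dull display earns 19.
  Toxic: bright display gives 82 − 13 = 69; dull display gives 19 − 9 = 10. No deviation. ✓
  Palatable: dull display gives 19 − 10 = 9; bright display gives 82 − 44 = 38. Would deviate. ✗
Try toxic → dull display, palatable → bright display:
  If types separate, dull display earns payment 82 and bright display earns 19.
  Toxic: dull display gives 82 − 9 = 73; bright display gives 19 − 13 = 6. No deviation. ✓
  Palatable: bright display gives 19 − 44 = -25; dull display gives 82 − 10 = 72. Would deviate. ✗
Neither assignment is incentive-compatible.

None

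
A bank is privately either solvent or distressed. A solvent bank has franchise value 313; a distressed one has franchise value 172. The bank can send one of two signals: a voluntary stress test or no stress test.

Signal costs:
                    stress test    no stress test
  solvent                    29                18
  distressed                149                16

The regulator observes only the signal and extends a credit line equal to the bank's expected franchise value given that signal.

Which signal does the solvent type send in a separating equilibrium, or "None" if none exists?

None

Try solvent → stress test, distressed → no stress test:
  Under separation the regulator infers type exactly: stress test → solvent (pays 313), no stress test → distressed (pays 172).
  Solvent: stress test gives 313 − 29 = 284; no stress test gives 172 − 18 = 154. No deviation. ✓
  Distressed: no stress test gives 172 − 16 = 156; stress test gives 313 − 149 = 164. Would deviate. ✗
Try solvent → no stress test, distressed → stress test:
  Under separation the regulator infers type exactly: no stress test → solvent (pays 313), stress test → distressed (pays 172).
  Solvent: no stress test gives 313 − 18 = 295; stress test gives 172 − 29 = 143. No deviation. ✓
  Distressed: stress test gives 172 − 149 = 23; no stress test gives 313 − 16 = 297. Would deviate. ✗
Neither assignment is incentive-compatible.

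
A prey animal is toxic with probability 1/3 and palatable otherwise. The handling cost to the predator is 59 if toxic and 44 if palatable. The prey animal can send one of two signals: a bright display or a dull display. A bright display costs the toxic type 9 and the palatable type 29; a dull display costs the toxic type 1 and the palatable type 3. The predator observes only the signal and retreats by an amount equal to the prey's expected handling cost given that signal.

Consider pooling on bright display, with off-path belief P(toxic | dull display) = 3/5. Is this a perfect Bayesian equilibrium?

No

At the pooled signal (bright display) the predator holds the prior 1/3 and pays 1/3·59 + 2/3·44 = 49. Off-path (dull display) belief 3/5 gives 3/5·59 + 2/5·44 = 53.
Toxic: bright display gives 49 − 9 = 40; dull display gives 53 − 1 = 52. Deviates. ✗
Palatable: bright display gives 49 − 29 = 20; dull display gives 53 − 3 = 50. Deviates. ✗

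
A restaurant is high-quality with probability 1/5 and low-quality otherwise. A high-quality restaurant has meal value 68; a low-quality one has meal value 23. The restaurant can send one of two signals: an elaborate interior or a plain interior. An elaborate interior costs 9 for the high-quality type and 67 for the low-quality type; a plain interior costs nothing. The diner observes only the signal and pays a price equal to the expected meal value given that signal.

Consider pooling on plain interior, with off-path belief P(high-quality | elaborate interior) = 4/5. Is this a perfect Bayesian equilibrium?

No

At the pooled signal (plain interior) the diner holds the prior 1/5 and pays 1/5·68 + 4/5·23 = 32. Off-path (elaborate interior) belief 4/5 gives 4/5·68 + 1/5·23 = 59.
High-quality: plain interior gives 32 − 0 = 32; elaborate interior gives 59 − 9 = 50. Deviates. ✗
Low-quality: plain interior gives 32 − 0 = 32; elaborate interior gives 59 − 67 = -8. Stays. ✓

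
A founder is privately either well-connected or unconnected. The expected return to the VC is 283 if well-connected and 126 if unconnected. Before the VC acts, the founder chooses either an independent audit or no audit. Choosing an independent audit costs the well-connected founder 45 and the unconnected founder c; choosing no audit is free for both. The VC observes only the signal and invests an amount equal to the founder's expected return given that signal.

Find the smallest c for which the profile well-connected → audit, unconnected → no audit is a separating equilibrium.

Under separation: audit → well-connected (pays 283); no audit → unconnected (pays 126).
Well-connected: 283 − 45 = 238 ≥ 126 − 0 = 126. Holds regardless of c. ✓
Unconnected: 126 − 0 ≥ 283 − c, so c ≥ 283 − 126 = 157.

157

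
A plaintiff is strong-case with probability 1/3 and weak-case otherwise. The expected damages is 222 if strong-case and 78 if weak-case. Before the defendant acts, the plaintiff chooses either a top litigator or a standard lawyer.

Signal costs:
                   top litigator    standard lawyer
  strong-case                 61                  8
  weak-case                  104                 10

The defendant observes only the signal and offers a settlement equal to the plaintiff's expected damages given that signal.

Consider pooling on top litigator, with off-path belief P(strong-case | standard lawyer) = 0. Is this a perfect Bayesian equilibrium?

No

On the equilibrium path (top litigator) the defendant holds the prior 1/3 and pays 1/3·222 + 2/3·78 = 126. Off-path (standard lawyer) belief 0 gives 0·222 + 1·78 = 78.
Strong-case: top litigator gives 126 − 61 = 65; standard lawyer gives 78 − 8 = 70. Deviates. ✗
Weak-case: top litigator gives 126 − 104 = 22; standard lawyer gives 78 − 10 = 68. Deviates. ✗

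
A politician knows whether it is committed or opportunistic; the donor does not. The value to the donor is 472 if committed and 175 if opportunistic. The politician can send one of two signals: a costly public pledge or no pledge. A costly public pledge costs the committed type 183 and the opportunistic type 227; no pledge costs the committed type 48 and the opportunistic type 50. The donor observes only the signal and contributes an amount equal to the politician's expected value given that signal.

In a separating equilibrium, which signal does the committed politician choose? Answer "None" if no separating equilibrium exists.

Try committed → pledge, opportunistic → no pledge:
  If types separate, pledge earns payment 472 and no pledge earns 175.
  Committed: pledge gives 472 − 183 = 289; no pledge gives 175 − 48 = 127. No deviation. ✓
  Opportunistic: no pledge gives 175 − 50 = 125; pledge gives 472 − 227 = 245. Would deviate. ✗
Try committed → no pledge, opportunistic → pledge:
  If types separate, no pledge earns payment 472 and pledge earns 175.
  Committed: no pledge gives 472 − 48 = 424; pledge gives 175 − 183 = -8. No deviation. ✓
  Opportunistic: pledge gives 175 − 227 = -52; no pledge gives 472 − 50 = 422. Would deviate. ✗
Neither assignment is incentive-compatible.

None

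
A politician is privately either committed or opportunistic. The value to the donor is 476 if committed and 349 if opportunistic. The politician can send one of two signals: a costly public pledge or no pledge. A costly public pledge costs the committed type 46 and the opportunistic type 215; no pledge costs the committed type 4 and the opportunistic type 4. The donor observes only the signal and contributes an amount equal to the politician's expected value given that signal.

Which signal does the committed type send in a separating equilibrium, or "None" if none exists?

Try committed → pledge, opportunistic → no pledge:
  Under separation the donor infers type exactly: pledge → committed (pays 476), no pledge → opportunistic (pays 349).
  Committed: pledge gives 476 − 46 = 430; no pledge gives 349 − 4 = 345. No deviation. ✓
  Opportunistic: no pledge gives 349 − 4 = 345; pledge gives 476 − 215 = 261. No deviation. ✓
Both hold — the committed type sends pledge.

pledge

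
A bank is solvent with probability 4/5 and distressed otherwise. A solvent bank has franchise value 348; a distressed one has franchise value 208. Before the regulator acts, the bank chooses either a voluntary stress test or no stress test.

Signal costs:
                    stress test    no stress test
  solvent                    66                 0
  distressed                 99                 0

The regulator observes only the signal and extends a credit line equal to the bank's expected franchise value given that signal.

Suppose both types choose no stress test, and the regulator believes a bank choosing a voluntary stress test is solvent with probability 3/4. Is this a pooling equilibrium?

At the pooled signal (no stress test) the regulator holds the prior 4/5 and pays 4/5·348 + 1/5·208 = 320. Off-path (stress test) belief 3/4 gives 3/4·348 + 1/4·208 = 313.
Solvent: no stress test gives 320 − 0 = 320; stress test gives 313 − 66 = 247. Stays. ✓
Distressed: no stress test gives 320 − 0 = 320; stress test gives 313 − 99 = 214. Stays. ✓

Yes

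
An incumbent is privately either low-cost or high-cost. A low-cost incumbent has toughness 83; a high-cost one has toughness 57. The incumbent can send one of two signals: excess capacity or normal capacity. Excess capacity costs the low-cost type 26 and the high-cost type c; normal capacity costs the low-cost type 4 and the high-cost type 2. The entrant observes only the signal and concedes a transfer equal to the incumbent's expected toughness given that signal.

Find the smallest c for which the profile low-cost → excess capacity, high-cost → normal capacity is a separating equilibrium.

28

Under separation: excess capacity → low-cost (pays 83); normal capacity → high-cost (pays 57).
Low-cost: 83 − 26 = 57 ≥ 57 − 4 = 53. Holds regardless of c. ✓
High-cost: 57 − 2 ≥ 83 − c, so c ≥ 83 − 55 = 28.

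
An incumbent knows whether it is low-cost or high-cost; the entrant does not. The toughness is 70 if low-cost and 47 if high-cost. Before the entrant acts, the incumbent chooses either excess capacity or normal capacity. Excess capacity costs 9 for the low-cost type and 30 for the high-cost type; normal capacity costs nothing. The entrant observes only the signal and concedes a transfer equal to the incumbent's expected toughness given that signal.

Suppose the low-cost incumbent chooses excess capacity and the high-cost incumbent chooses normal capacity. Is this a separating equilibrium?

Under separation the entrant infers type exactly: excess capacity → low-cost (pays 70), normal capacity → high-cost (pays 47).
Low-cost: excess capacity gives 70 − 9 = 61; normal capacity gives 47 − 0 = 47. No deviation. ✓
High-cost: normal capacity gives 47 − 0 = 47; excess capacity gives 70 − 30 = 40. No deviation. ✓
Neither type gains from mimicking the other.

Yes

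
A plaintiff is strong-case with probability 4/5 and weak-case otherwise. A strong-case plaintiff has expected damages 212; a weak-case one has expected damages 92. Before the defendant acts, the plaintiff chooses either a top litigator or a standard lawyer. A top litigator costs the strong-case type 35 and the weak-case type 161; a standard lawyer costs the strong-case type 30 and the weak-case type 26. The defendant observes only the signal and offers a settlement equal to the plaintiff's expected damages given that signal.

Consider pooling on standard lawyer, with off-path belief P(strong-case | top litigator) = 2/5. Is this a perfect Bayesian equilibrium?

Yes

At the pooled signal (standard lawyer) the defendant holds the prior 4/5 and pays 4/5·212 + 1/5·92 = 188. Off-path (top litigator) belief 2/5 gives 2/5·212 + 3/5·92 = 140.
Strong-case: standard lawyer gives 188 − 30 = 158; top litigator gives 140 − 35 = 105. Stays. ✓
Weak-case: standard lawyer gives 188 − 26 = 162; top litigator gives 140 − 161 = -21. Stays. ✓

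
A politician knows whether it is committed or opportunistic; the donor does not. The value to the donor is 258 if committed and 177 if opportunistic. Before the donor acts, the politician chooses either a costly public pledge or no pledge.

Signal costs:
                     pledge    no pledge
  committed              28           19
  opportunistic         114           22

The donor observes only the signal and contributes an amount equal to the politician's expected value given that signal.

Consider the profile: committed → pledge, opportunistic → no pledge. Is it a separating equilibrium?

Yes

If types separate, pledge earns payment 258 and no pledge earns 177.
Committed: pledge gives 258 − 28 = 230; no pledge gives 177 − 19 = 158. No deviation. ✓
Opportunistic: no pledge gives 177 − 22 = 155; pledge gives 258 − 114 = 144. No deviation. ✓
Both incentive constraints hold.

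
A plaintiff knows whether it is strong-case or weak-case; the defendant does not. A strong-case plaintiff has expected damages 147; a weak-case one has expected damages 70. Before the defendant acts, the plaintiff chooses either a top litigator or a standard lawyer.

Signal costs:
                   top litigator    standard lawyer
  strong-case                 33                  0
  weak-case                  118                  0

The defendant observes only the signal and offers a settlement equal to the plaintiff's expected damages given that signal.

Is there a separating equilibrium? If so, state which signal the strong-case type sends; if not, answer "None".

Try strong-case → top litigator, weak-case → standard lawyer:
  If types separate, top litigator earns payment 147 and standard lawyer earns 70.
  Strong-case: top litigator gives 147 − 33 = 114; standard lawyer gives 70 − 0 = 70. No deviation. ✓
  Weak-case: standard lawyer gives 70 − 0 = 70; top litigator gives 147 − 118 = 29. No deviation. ✓
Both hold — the strong-case type sends top litigator.

top litigator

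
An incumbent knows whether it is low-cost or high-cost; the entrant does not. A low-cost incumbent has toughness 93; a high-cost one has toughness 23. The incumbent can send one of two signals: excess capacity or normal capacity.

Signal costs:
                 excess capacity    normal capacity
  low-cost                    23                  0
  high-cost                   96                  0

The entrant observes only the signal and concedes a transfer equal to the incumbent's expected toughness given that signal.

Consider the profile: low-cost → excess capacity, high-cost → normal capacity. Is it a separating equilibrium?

Yes

Under separation the entrant infers type exactly: excess capacity → low-cost (pays 93), normal capacity → high-cost (pays 23).
Low-cost: excess capacity gives 93 − 23 = 70; normal capacity gives 23 − 0 = 23. No deviation. ✓
High-cost: normal capacity gives 23 − 0 = 23; excess capacity gives 93 − 96 = -3. No deviation. ✓
Both incentive constraints hold.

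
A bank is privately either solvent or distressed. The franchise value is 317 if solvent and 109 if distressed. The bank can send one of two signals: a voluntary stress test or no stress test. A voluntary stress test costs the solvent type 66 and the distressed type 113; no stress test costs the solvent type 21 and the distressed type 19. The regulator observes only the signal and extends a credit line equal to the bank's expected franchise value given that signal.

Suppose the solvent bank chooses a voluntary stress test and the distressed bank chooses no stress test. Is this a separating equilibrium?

Under separation the regulator infers type exactly: stress test → solvent (pays 317), no stress test → distressed (pays 109).
Solvent: stress test gives 317 − 66 = 251; no stress test gives 109 − 21 = 88. No deviation. ✓
Distressed: no stress test gives 109 − 19 = 90; stress test gives 317 − 113 = 204. Would deviate. ✗

No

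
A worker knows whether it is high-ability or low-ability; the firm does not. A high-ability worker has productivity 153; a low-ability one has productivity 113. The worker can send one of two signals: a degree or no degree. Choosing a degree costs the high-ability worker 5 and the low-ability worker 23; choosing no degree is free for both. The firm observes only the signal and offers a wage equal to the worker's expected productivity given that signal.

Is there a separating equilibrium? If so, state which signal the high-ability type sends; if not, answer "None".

None

Try high-ability → degree, low-ability → no degree:
  If types separate, degree earns payment 153 and no degree earns 113.
  High-ability: degree gives 153 − 5 = 148; no degree gives 113 − 0 = 113. No deviation. ✓
  Low-ability: no degree gives 113 − 0 = 113; degree gives 153 − 23 = 130. Would deviate. ✗
Try high-ability → no degree, low-ability → degree:
  If types separate, no degree earns payment 153 and degree earns 113.
  High-ability: no degree gives 153 − 0 = 153; degree gives 113 − 5 = 108. No deviation. ✓
  Low-ability: degree gives 113 − 23 = 90; no degree gives 153 − 0 = 153. Would deviate. ✗
Neither assignment is incentive-compatible.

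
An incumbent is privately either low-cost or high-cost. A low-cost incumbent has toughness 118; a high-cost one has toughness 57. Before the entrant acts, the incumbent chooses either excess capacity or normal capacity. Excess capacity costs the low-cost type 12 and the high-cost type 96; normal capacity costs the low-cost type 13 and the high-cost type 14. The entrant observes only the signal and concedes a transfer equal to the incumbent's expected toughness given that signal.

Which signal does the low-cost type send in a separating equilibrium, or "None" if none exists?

Try low-cost → excess capacity, high-cost → normal capacity:
  Under separation the entrant infers type exactly: excess capacity → low-cost (pays 118), normal capacity → high-cost (pays 57).
  Low-cost: excess capacity gives 118 − 12 = 106; normal capacity gives 57 − 13 = 44. No deviation. ✓
  High-cost: normal capacity gives 57 − 14 = 43; excess capacity gives 118 − 96 = 22. No deviation. ✓
Both hold — the low-cost type sends excess capacity.

excess capacity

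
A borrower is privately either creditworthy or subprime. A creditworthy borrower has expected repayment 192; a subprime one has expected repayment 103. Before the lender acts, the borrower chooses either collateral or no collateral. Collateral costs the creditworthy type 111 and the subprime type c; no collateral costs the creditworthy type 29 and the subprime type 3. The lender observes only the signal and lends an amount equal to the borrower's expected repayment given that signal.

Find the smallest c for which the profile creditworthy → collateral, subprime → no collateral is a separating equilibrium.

Under separation: collateral → creditworthy (pays 192); no collateral → subprime (pays 103).
Creditworthy: 192 − 111 = 81 ≥ 103 − 29 = 74. Holds regardless of c. ✓
Subprime: 103 − 3 ≥ 192 − c, so c ≥ 192 − 100 = 92.

92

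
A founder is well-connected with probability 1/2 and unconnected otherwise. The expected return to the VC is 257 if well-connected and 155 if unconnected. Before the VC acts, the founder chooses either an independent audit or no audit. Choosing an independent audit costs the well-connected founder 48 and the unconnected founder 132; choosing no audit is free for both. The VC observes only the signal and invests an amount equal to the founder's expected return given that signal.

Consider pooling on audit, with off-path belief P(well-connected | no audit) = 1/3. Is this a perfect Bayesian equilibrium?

At the pooled signal (audit) the VC holds the prior 1/2 and pays 1/2·257 + 1/2·155 = 206. Off-path (no audit) belief 1/3 gives 1/3·257 + 2/3·155 = 189.
Well-connected: audit gives 206 − 48 = 158; no audit gives 189 − 0 = 189. Deviates. ✗
Unconnected: audit gives 206 − 132 = 74; no audit gives 189 − 0 = 189. Deviates. ✗

No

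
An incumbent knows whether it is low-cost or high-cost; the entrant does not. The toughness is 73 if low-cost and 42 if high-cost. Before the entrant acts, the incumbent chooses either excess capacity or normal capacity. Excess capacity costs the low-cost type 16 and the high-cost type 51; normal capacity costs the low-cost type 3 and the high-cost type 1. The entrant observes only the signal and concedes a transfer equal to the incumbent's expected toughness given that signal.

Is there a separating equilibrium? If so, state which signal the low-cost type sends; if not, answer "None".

Try low-cost → excess capacity, high-cost → normal capacity:
  If types separate, excess capacity earns payment 73 and normal capacity earns 42.
  Low-cost: excess capacity gives 73 − 16 = 57; normal capacity gives 42 − 3 = 39. No deviation. ✓
  High-cost: normal capacity gives 42 − 1 = 41; excess capacity gives 73 − 51 = 22. No deviation. ✓
Both hold — the low-cost type sends excess capacity.

excess capacity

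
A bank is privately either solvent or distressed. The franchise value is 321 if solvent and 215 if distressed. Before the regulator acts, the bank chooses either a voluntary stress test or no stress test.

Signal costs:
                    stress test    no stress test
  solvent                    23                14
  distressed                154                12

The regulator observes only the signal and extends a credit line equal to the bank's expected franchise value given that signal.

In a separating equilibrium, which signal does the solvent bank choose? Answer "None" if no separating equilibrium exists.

Try solvent → stress test, distressed → no stress test:
  If types separate, stress test earns payment 321 and no stress test earns 215.
  Solvent: stress test gives 321 − 23 = 298; no stress test gives 215 − 14 = 201. No deviation. ✓
  Distressed: no stress test gives 215 − 12 = 203; stress test gives 321 − 154 = 167. No deviation. ✓
Both hold — the solvent type sends stress test.

stress test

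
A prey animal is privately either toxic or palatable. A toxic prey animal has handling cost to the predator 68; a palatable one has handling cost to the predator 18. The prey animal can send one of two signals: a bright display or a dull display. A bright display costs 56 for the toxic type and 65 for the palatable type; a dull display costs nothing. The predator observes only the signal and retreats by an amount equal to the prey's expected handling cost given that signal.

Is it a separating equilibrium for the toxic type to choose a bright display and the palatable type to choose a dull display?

If types separate, bright display earns payment 68 and dull display earns 18.
Toxic: bright display gives 68 − 56 = 12; dull display gives 18 − 0 = 18. Would deviate. ✗
Palatable: dull display gives 18 − 0 = 18; bright display gives 68 − 65 = 3. No deviation. ✓

No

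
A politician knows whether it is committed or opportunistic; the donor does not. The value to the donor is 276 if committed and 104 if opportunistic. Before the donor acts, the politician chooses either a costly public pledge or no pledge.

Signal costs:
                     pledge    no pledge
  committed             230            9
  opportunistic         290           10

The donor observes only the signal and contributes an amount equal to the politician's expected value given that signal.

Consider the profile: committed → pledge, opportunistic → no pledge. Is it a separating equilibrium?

If types separate, pledge earns payment 276 and no pledge earns 104.
Committed: pledge gives 276 − 230 = 46; no pledge gives 104 − 9 = 95. Would deviate. ✗
Opportunistic: no pledge gives 104 − 10 = 94; pledge gives 276 − 290 = -14. No deviation. ✓

No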